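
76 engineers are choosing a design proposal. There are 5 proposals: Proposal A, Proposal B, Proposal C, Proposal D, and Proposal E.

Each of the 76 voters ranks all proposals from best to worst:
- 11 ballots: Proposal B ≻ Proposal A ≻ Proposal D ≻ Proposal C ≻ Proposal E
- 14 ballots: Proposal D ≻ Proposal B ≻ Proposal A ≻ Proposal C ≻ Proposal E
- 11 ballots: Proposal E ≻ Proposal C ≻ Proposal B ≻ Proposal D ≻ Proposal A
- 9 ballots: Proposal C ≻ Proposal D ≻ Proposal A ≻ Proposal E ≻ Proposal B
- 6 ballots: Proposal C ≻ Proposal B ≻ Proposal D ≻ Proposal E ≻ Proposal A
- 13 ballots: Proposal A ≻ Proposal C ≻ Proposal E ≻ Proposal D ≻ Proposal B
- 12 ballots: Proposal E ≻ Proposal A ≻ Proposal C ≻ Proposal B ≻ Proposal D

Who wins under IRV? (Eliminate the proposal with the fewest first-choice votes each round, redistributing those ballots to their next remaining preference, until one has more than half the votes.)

Round 1: Proposal A 13, Proposal B 11, Proposal C 15, Proposal D 14, Proposal E 23. Proposal B eliminated.
Round 2: Proposal A 24, Proposal C 15, Proposal D 14, Proposal E 23. Proposal D eliminated.
Round 3: Proposal A 38, Proposal C 15, Proposal E 23. Proposal C eliminated.
Round 4: Proposal A 47, Proposal E 29. Proposal A has a majority (≥39).

Proposal A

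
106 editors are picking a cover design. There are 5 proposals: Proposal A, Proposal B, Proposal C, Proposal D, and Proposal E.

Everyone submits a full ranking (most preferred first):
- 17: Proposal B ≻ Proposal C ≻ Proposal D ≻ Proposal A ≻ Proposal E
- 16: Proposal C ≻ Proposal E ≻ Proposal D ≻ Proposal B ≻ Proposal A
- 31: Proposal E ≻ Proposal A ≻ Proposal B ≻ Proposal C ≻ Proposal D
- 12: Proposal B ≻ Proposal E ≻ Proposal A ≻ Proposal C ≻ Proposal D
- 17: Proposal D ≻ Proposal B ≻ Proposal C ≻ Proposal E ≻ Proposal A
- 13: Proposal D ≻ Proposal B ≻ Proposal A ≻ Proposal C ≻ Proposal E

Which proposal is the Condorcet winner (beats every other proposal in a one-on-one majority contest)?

Proposal B vs Proposal A: 75–31
Proposal B vs Proposal C: 90–16
Proposal B vs Proposal D: 60–46
Proposal B vs Proposal E: 59–47
Proposal B beats every other proposal.

Proposal B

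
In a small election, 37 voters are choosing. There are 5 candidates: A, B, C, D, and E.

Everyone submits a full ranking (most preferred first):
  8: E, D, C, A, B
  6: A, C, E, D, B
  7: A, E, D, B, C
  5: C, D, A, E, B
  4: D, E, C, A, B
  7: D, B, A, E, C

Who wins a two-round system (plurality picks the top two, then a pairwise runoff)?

Round 1 first-place votes: A 13, B 0, C 5, D 11, E 8. A and D advance.
Runoff: A is ranked above D on 13 ballots, D above A on 24.

D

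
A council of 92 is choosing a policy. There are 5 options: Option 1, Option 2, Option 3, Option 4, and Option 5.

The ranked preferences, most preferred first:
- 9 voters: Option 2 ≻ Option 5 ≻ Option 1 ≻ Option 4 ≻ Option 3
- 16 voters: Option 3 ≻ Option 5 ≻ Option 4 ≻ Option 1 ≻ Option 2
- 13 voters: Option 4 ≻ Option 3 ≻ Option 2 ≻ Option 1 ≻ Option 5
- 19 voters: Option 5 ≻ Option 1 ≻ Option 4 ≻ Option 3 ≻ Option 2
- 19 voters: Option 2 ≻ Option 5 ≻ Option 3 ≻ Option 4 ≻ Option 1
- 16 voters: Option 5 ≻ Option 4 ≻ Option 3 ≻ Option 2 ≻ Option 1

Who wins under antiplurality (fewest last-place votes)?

Option 4

Last-place votes: Option 1 35, Option 2 35, Option 3 9, Option 4 0, Option 5 13.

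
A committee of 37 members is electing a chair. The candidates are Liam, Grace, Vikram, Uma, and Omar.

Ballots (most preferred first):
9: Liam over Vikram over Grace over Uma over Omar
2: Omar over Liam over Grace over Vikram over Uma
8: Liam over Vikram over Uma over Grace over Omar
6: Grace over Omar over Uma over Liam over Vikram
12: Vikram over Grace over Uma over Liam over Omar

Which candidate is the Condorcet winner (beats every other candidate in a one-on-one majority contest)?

Liam

Liam vs Grace: 19–18
Liam vs Vikram: 25–12
Liam vs Uma: 19–18
Liam vs Omar: 29–8
Liam beats every other candidate.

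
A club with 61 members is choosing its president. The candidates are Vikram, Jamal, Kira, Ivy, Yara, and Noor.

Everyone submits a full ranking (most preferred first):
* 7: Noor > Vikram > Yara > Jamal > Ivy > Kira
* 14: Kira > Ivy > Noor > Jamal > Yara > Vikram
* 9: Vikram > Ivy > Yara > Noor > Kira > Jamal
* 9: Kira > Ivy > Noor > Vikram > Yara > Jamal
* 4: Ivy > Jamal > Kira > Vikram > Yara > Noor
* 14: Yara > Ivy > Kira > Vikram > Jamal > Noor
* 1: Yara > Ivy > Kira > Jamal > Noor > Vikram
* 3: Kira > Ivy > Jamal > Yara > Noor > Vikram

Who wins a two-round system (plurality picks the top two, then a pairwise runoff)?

Round 1 first-place votes: Vikram 9, Jamal 0, Kira 26, Ivy 4, Yara 15, Noor 7. Kira and Yara advance.
Runoff: Kira is ranked above Yara on 30 ballots, Yara above Kira on 31.

Yara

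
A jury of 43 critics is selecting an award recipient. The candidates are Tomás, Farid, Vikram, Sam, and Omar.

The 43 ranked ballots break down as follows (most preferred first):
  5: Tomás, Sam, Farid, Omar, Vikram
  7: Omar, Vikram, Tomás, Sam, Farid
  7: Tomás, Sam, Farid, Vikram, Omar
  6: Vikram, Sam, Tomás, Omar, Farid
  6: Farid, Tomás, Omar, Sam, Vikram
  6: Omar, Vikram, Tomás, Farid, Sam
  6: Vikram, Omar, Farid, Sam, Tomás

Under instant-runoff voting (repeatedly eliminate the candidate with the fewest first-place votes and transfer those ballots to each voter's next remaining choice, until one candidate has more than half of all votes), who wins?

Round 1: Tomás 12, Farid 6, Vikram 12, Sam 0, Omar 13. Sam eliminated.
Round 2: Tomás 12, Farid 6, Vikram 12, Omar 13. Farid eliminated.
Round 3: Tomás 18, Vikram 12, Omar 13. Vikram eliminated.
Round 4: Tomás 24, Omar 19. Tomás has a majority (≥22).

Tomás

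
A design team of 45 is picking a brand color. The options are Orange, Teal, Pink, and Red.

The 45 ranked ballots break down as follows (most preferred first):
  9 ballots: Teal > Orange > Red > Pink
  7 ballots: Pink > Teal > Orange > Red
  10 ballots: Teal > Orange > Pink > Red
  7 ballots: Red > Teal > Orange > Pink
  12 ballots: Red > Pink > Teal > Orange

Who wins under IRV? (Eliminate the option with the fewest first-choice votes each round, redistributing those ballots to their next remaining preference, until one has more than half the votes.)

Round 1: Orange 0, Teal 19, Pink 7, Red 19. Orange eliminated.
Round 2: Teal 19, Pink 7, Red 19. Pink eliminated.
Round 3: Teal 26, Red 19. Teal has a majority (≥23).

Teal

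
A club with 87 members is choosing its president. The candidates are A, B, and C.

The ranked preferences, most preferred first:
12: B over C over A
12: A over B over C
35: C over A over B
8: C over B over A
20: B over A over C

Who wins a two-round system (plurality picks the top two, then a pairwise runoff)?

Round 1 first-place votes: A 12, B 32, C 43. C and B advance.
Runoff: C is ranked above B on 43 ballots, B above C on 44.

B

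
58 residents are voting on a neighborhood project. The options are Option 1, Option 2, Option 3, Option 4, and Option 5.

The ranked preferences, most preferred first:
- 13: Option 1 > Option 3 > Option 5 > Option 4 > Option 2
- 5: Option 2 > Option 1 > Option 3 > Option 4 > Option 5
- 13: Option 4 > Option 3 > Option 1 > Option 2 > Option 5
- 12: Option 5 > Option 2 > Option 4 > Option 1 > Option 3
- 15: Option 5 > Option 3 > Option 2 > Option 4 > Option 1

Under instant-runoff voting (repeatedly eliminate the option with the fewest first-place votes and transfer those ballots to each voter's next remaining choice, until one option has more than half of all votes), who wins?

Option 1

Round 1: Option 1 13, Option 2 5, Option 3 0, Option 4 13, Option 5 27. Option 3 eliminated.
Round 2: Option 1 13, Option 2 5, Option 4 13, Option 5 27. Option 2 eliminated.
Round 3: Option 1 18, Option 4 13, Option 5 27. Option 4 eliminated.
Round 4: Option 1 31, Option 5 27. Option 1 has a majority (≥30).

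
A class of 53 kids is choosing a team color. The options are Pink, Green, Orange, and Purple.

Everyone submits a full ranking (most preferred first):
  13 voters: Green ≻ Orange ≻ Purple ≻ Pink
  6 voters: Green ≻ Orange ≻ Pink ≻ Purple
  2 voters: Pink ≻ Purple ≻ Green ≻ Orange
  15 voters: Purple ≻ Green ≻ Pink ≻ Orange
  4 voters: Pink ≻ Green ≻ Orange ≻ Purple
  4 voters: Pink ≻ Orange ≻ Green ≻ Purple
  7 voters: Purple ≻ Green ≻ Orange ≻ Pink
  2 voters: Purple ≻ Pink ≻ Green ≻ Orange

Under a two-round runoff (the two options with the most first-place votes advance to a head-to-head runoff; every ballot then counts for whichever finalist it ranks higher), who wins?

Round 1 first-place votes: Pink 10, Green 19, Orange 0, Purple 24. Purple and Green advance.
Runoff: Purple is ranked above Green on 26 ballots, Green above Purple on 27.

Green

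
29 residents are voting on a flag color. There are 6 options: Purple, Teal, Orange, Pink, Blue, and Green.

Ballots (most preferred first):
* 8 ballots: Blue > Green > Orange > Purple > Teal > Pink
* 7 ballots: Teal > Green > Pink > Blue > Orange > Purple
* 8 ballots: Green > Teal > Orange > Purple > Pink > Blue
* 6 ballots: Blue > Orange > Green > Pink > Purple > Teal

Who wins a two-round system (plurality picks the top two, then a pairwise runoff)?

Round 1 first-place votes: Purple 0, Teal 7, Orange 0, Pink 0, Blue 14, Green 8. Blue and Green advance.
Runoff: Blue is ranked above Green on 14 ballots, Green above Blue on 15.

Green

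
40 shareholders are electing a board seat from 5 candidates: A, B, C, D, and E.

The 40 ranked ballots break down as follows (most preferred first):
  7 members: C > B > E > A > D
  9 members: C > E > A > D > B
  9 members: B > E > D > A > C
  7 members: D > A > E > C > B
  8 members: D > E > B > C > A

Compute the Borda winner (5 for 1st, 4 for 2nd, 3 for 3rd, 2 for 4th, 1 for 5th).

E

A: 7×2 + 9×3 + 9×2 + 7×4 + 8×1 = 95
B: 7×4 + 9×1 + 9×5 + 7×1 + 8×3 = 113
C: 7×5 + 9×5 + 9×1 + 7×2 + 8×2 = 119
D: 7×1 + 9×2 + 9×3 + 7×5 + 8×5 = 127
E: 7×3 + 9×4 + 9×4 + 7×3 + 8×4 = 146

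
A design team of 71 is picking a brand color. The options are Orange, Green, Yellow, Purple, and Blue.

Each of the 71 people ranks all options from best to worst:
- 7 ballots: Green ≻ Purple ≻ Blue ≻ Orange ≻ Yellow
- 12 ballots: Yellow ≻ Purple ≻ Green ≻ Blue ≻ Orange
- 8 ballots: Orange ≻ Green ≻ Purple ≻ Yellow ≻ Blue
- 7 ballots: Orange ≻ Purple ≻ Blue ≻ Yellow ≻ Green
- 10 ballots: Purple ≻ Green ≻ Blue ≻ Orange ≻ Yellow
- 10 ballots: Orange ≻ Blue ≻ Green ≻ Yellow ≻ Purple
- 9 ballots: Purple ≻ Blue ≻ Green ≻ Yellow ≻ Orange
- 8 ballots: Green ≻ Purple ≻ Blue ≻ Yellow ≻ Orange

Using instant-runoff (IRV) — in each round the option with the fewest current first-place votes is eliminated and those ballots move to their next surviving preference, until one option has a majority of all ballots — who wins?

Purple

Round 1: Orange 25, Green 15, Yellow 12, Purple 19, Blue 0. Blue eliminated.
Round 2: Orange 25, Green 15, Yellow 12, Purple 19. Yellow eliminated.
Round 3: Orange 25, Green 15, Purple 31. Green eliminated.
Round 4: Orange 25, Purple 46. Purple has a majority (≥36).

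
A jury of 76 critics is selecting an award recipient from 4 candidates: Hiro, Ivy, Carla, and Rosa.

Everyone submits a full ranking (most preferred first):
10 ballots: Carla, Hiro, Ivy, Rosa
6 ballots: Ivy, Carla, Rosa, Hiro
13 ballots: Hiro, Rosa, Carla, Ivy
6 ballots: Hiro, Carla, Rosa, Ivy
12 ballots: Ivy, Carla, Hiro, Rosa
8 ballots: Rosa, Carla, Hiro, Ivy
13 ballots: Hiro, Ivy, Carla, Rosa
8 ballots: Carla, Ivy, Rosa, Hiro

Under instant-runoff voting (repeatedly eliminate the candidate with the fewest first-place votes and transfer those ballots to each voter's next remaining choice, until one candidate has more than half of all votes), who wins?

Carla

Round 1: Hiro 32, Ivy 18, Carla 18, Rosa 8. Rosa eliminated.
Round 2: Hiro 32, Ivy 18, Carla 26. Ivy eliminated.
Round 3: Hiro 32, Carla 44. Carla has a majority (≥39).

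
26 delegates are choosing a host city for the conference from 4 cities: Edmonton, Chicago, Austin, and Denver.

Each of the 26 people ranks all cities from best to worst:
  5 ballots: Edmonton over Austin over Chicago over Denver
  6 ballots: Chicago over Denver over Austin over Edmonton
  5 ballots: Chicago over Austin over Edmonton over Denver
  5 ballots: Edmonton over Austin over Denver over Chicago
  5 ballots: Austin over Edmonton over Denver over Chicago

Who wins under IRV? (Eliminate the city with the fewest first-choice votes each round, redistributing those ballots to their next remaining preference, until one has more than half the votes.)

Round 1: Edmonton 10, Chicago 11, Austin 5, Denver 0. Denver eliminated.
Round 2: Edmonton 10, Chicago 11, Austin 5. Austin eliminated.
Round 3: Edmonton 15, Chicago 11. Edmonton has a majority (≥14).

Edmonton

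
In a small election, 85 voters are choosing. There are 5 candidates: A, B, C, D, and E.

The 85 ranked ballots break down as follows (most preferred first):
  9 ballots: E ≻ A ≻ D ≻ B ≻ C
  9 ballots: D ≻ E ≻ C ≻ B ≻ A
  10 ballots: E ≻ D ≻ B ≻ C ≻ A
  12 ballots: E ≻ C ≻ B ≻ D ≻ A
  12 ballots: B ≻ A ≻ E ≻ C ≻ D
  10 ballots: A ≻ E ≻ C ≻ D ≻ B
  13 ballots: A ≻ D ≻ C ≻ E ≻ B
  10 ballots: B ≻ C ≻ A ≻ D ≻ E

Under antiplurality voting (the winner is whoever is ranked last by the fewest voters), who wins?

C

Last-place votes: A 31, B 23, C 9, D 12, E 10.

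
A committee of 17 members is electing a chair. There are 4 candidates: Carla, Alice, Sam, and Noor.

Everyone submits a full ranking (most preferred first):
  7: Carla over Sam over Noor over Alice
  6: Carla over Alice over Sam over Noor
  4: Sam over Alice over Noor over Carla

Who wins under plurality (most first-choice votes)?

First-place votes: Carla 13, Alice 0, Sam 4, Noor 0.

Carla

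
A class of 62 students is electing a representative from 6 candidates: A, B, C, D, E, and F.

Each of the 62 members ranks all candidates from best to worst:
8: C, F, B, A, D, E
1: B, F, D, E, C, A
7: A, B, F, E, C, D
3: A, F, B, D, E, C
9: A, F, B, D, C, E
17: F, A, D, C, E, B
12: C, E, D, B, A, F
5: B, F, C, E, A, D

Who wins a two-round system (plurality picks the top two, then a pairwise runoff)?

A

Round 1 first-place votes: A 19, B 6, C 20, D 0, E 0, F 17. C and A advance.
Runoff: C is ranked above A on 26 ballots, A above C on 36.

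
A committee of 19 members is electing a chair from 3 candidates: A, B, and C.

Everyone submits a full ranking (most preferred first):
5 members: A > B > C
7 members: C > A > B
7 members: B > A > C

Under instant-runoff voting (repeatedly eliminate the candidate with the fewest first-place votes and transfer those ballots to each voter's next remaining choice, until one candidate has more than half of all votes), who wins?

Round 1: A 5, B 7, C 7. A eliminated.
Round 2: B 12, C 7. B has a majority (≥10).

B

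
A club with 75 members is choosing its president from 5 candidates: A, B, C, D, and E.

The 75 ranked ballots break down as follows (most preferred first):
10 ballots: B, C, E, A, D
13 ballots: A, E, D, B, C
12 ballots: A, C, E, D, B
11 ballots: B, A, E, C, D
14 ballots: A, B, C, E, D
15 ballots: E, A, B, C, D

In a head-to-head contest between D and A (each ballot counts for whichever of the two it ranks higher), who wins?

A

D is ranked above A on 0 ballots; A above D on 75.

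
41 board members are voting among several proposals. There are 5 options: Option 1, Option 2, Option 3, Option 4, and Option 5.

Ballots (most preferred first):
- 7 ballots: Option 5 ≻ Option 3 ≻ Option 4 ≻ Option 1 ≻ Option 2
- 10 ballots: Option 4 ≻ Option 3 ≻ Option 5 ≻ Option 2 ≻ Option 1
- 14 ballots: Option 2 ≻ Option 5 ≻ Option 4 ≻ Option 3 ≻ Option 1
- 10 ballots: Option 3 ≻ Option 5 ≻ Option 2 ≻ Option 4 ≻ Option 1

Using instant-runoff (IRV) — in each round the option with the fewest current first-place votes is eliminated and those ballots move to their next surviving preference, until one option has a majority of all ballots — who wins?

Round 1: Option 1 0, Option 2 14, Option 3 10, Option 4 10, Option 5 7. Option 1 eliminated.
Round 2: Option 2 14, Option 3 10, Option 4 10, Option 5 7. Option 5 eliminated.
Round 3: Option 2 14, Option 3 17, Option 4 10. Option 4 eliminated.
Round 4: Option 2 14, Option 3 27. Option 3 has a majority (≥21).

Option 3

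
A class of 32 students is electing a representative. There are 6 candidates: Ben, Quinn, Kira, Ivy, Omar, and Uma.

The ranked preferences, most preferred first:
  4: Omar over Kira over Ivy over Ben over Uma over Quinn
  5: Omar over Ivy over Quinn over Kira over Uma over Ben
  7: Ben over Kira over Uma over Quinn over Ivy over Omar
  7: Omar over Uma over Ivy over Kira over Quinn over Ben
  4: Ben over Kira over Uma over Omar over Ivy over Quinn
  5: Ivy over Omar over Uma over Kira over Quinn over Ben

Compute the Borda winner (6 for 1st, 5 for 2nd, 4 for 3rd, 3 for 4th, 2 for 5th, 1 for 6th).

Omar

Ben: 4×3 + 5×1 + 7×6 + 7×1 + 4×6 + 5×1 = 95
Quinn: 4×1 + 5×4 + 7×3 + 7×2 + 4×1 + 5×2 = 73
Kira: 4×5 + 5×3 + 7×5 + 7×3 + 4×5 + 5×3 = 126
Ivy: 4×4 + 5×5 + 7×2 + 7×4 + 4×2 + 5×6 = 121
Omar: 4×6 + 5×6 + 7×1 + 7×6 + 4×3 + 5×5 = 140
Uma: 4×2 + 5×2 + 7×4 + 7×5 + 4×4 + 5×4 = 117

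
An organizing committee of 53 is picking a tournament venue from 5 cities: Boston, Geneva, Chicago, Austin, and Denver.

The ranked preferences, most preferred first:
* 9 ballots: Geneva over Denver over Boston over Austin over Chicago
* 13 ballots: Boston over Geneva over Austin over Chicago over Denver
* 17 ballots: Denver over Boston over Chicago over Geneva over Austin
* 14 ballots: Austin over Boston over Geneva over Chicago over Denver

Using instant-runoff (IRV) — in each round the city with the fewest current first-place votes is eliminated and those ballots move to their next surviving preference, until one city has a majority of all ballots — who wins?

Round 1: Boston 13, Geneva 9, Chicago 0, Austin 14, Denver 17. Chicago eliminated.
Round 2: Boston 13, Geneva 9, Austin 14, Denver 17. Geneva eliminated.
Round 3: Boston 13, Austin 14, Denver 26. Boston eliminated.
Round 4: Austin 27, Denver 26. Austin has a majority (≥27).

Austin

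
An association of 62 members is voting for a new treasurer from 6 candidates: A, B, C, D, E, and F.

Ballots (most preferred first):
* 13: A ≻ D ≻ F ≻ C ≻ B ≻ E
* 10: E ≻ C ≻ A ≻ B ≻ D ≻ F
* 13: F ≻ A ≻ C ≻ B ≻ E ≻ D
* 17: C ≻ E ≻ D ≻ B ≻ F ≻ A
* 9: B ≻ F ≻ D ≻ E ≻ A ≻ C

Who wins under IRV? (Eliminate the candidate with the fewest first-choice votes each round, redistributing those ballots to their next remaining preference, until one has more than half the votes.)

Round 1: A 13, B 9, C 17, D 0, E 10, F 13. D eliminated.
Round 2: A 13, B 9, C 17, E 10, F 13. B eliminated.
Round 3: A 13, C 17, E 10, F 22. E eliminated.
Round 4: A 13, C 27, F 22. A eliminated.
Round 5: C 27, F 35. F has a majority (≥32).

F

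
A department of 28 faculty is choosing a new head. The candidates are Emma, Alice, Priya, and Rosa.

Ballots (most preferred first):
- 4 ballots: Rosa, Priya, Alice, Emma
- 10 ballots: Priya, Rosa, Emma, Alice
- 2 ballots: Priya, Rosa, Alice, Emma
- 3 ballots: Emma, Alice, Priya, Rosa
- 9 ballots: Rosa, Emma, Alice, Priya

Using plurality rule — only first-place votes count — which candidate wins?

Rosa

First-place votes: Emma 3, Alice 0, Priya 12, Rosa 13.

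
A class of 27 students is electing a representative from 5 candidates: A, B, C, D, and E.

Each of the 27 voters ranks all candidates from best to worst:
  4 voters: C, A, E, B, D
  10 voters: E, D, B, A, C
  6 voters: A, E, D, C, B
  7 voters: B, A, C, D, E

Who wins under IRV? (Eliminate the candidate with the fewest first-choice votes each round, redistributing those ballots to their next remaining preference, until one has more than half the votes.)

A

Round 1: A 6, B 7, C 4, D 0, E 10. D eliminated.
Round 2: A 6, B 7, C 4, E 10. C eliminated.
Round 3: A 10, B 7, E 10. B eliminated.
Round 4: A 17, E 10. A has a majority (≥14).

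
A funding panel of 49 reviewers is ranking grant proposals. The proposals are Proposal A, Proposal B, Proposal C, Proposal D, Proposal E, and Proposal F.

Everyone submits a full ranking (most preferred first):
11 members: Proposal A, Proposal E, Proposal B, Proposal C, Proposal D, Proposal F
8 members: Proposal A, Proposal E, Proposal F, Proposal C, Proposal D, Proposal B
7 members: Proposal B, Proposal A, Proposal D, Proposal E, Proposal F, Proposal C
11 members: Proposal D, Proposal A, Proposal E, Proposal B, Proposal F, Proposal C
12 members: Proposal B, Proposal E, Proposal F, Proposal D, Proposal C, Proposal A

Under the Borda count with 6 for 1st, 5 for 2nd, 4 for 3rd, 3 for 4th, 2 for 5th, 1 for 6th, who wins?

Proposal A: 11×6 + 8×6 + 7×5 + 11×5 + 12×1 = 216
Proposal B: 11×4 + 8×1 + 7×6 + 11×3 + 12×6 = 199
Proposal C: 11×3 + 8×3 + 7×1 + 11×1 + 12×2 = 99
Proposal D: 11×2 + 8×2 + 7×4 + 11×6 + 12×3 = 168
Proposal E: 11×5 + 8×5 + 7×3 + 11×4 + 12×5 = 220
Proposal F: 11×1 + 8×4 + 7×2 + 11×2 + 12×4 = 127

Proposal E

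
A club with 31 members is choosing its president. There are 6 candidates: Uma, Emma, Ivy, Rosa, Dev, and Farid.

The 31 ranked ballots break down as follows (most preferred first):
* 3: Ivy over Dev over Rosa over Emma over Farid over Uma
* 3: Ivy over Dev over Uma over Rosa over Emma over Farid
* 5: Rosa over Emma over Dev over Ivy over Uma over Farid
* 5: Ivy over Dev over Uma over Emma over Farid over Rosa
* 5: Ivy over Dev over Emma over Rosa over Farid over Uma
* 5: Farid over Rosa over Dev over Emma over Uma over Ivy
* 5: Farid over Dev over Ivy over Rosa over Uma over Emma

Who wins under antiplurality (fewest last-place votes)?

Dev

Last-place votes: Uma 8, Emma 5, Ivy 5, Rosa 5, Dev 0, Farid 8.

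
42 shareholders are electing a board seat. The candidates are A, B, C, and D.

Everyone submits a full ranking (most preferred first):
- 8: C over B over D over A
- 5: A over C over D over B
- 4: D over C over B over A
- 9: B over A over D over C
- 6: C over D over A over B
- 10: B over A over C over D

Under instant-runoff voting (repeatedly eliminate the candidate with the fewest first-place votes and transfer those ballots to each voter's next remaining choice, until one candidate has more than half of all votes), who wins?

Round 1: A 5, B 19, C 14, D 4. D eliminated.
Round 2: A 5, B 19, C 18. A eliminated.
Round 3: B 19, C 23. C has a majority (≥22).

C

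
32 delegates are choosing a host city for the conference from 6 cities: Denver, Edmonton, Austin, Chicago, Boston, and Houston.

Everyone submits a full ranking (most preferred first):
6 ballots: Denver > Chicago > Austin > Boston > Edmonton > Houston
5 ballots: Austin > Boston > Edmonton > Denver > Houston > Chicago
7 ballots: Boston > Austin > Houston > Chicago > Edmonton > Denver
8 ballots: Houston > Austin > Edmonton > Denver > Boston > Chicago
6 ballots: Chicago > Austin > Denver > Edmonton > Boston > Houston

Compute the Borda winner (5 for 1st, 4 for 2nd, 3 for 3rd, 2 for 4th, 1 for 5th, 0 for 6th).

Denver: 6×5 + 5×2 + 7×0 + 8×2 + 6×3 = 74
Edmonton: 6×1 + 5×3 + 7×1 + 8×3 + 6×2 = 64
Austin: 6×3 + 5×5 + 7×4 + 8×4 + 6×4 = 127
Chicago: 6×4 + 5×0 + 7×2 + 8×0 + 6×5 = 68
Boston: 6×2 + 5×4 + 7×5 + 8×1 + 6×1 = 81
Houston: 6×0 + 5×1 + 7×3 + 8×5 + 6×0 = 66

Austin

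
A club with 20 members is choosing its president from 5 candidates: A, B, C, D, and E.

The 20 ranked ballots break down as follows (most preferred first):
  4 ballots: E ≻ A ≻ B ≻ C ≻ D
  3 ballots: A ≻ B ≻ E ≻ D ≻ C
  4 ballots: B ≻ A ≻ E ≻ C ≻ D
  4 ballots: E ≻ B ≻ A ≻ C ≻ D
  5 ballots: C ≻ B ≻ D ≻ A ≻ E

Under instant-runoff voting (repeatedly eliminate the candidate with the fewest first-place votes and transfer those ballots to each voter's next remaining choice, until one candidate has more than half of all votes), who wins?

Round 1: A 3, B 4, C 5, D 0, E 8. D eliminated.
Round 2: A 3, B 4, C 5, E 8. A eliminated.
Round 3: B 7, C 5, E 8. C eliminated.
Round 4: B 12, E 8. B has a majority (≥11).

B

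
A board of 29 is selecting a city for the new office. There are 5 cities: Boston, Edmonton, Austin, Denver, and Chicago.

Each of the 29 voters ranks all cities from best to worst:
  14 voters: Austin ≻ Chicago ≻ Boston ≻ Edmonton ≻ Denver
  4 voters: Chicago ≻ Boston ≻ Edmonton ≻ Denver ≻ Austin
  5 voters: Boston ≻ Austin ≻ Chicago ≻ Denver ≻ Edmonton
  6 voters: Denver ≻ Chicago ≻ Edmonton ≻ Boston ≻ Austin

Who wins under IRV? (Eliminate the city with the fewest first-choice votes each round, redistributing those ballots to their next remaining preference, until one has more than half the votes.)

Round 1: Boston 5, Edmonton 0, Austin 14, Denver 6, Chicago 4. Edmonton eliminated.
Round 2: Boston 5, Austin 14, Denver 6, Chicago 4. Chicago eliminated.
Round 3: Boston 9, Austin 14, Denver 6. Denver eliminated.
Round 4: Boston 15, Austin 14. Boston has a majority (≥15).

Boston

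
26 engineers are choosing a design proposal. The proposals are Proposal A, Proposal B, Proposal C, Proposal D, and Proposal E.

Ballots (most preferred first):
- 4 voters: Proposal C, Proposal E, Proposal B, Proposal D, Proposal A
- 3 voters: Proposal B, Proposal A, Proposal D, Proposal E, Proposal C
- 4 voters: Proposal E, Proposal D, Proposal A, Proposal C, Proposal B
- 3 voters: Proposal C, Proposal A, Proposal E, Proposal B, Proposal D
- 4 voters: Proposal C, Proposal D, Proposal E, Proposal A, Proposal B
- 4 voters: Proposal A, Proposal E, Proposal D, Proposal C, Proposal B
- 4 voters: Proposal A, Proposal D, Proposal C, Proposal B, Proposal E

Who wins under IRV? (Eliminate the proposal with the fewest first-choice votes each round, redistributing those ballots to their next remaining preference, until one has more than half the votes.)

Round 1: Proposal A 8, Proposal B 3, Proposal C 11, Proposal D 0, Proposal E 4. Proposal D eliminated.
Round 2: Proposal A 8, Proposal B 3, Proposal C 11, Proposal E 4. Proposal B eliminated.
Round 3: Proposal A 11, Proposal C 11, Proposal E 4. Proposal E eliminated.
Round 4: Proposal A 15, Proposal C 11. Proposal A has a majority (≥14).

Proposal A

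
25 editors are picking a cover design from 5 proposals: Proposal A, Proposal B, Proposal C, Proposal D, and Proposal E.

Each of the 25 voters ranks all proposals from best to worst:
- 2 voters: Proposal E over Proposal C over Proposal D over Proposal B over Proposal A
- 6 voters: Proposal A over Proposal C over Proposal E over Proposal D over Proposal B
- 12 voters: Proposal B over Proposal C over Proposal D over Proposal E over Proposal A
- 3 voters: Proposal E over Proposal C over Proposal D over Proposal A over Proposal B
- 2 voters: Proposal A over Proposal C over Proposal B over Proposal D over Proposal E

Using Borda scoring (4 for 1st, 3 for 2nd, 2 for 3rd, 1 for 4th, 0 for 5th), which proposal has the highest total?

Proposal A: 2×0 + 6×4 + 12×0 + 3×1 + 2×4 = 35
Proposal B: 2×1 + 6×0 + 12×4 + 3×0 + 2×2 = 54
Proposal C: 2×3 + 6×3 + 12×3 + 3×3 + 2×3 = 75
Proposal D: 2×2 + 6×1 + 12×2 + 3×2 + 2×1 = 42
Proposal E: 2×4 + 6×2 + 12×1 + 3×4 + 2×0 = 44

Proposal C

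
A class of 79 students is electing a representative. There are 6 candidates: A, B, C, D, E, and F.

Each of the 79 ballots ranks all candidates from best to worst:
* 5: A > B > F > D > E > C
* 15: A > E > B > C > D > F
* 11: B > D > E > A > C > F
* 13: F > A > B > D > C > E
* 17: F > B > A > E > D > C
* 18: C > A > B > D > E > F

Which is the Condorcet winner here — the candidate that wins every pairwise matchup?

A vs B: 51–28
A vs C: 61–18
A vs D: 68–11
A vs E: 68–11
A vs F: 49–30
A beats every other candidate.

A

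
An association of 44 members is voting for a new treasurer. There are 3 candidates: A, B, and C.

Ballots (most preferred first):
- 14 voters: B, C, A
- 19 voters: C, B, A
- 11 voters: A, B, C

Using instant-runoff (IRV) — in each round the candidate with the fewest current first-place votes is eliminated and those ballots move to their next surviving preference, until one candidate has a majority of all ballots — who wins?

Round 1: A 11, B 14, C 19. A eliminated.
Round 2: B 25, C 19. B has a majority (≥23).

B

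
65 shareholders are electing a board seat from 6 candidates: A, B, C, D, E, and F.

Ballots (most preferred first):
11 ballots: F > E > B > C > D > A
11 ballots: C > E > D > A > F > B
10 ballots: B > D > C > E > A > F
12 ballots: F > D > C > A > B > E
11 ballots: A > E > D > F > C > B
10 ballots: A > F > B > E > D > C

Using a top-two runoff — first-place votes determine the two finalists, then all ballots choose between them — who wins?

Round 1 first-place votes: A 21, B 10, C 11, D 0, E 0, F 23. F and A advance.
Runoff: F is ranked above A on 23 ballots, A above F on 42.

A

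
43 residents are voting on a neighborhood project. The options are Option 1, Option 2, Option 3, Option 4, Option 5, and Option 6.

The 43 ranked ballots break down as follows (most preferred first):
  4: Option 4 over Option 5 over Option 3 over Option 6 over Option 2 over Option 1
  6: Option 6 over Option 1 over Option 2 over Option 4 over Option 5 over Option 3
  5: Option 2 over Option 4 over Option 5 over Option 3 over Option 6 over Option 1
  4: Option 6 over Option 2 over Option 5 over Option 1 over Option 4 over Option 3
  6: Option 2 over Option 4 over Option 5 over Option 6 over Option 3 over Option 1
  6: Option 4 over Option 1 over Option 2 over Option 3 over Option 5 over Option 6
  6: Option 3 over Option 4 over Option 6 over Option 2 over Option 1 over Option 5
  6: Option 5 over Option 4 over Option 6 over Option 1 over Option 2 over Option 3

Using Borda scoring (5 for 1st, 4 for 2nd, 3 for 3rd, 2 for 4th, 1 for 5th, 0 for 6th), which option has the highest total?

Option 4

Option 1: 4×0 + 6×4 + 5×0 + 4×2 + 6×0 + 6×4 + 6×1 + 6×2 = 74
Option 2: 4×1 + 6×3 + 5×5 + 4×4 + 6×5 + 6×3 + 6×2 + 6×1 = 129
Option 3: 4×3 + 6×0 + 5×2 + 4×0 + 6×1 + 6×2 + 6×5 + 6×0 = 70
Option 4: 4×5 + 6×2 + 5×4 + 4×1 + 6×4 + 6×5 + 6×4 + 6×4 = 158
Option 5: 4×4 + 6×1 + 5×3 + 4×3 + 6×3 + 6×1 + 6×0 + 6×5 = 103
Option 6: 4×2 + 6×5 + 5×1 + 4×5 + 6×2 + 6×0 + 6×3 + 6×3 = 111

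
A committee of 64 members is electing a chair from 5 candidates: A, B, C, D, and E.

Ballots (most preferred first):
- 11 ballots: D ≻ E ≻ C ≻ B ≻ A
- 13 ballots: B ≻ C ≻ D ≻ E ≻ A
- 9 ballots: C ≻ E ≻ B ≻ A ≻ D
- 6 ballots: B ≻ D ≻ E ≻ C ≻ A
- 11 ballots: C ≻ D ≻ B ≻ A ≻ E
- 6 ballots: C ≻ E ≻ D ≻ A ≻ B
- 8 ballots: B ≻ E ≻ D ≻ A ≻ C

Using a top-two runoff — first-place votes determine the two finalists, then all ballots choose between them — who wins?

C

Round 1 first-place votes: A 0, B 27, C 26, D 11, E 0. B and C advance.
Runoff: B is ranked above C on 27 ballots, C above B on 37.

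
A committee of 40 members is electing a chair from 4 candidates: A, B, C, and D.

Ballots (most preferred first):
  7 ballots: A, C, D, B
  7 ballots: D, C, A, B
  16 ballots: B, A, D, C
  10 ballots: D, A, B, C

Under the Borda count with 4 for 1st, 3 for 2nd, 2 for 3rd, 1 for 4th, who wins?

A

A: 7×4 + 7×2 + 16×3 + 10×3 = 120
B: 7×1 + 7×1 + 16×4 + 10×2 = 98
C: 7×3 + 7×3 + 16×1 + 10×1 = 68
D: 7×2 + 7×4 + 16×2 + 10×4 = 114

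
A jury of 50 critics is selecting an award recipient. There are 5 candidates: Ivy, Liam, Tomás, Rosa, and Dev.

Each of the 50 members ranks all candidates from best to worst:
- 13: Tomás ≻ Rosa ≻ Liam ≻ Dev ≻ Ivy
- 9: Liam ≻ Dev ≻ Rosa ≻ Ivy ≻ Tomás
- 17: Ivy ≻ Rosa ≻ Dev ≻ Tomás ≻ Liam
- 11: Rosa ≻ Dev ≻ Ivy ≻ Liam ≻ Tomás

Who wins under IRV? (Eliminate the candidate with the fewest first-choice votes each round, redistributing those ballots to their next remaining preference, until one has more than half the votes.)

Round 1: Ivy 17, Liam 9, Tomás 13, Rosa 11, Dev 0. Dev eliminated.
Round 2: Ivy 17, Liam 9, Tomás 13, Rosa 11. Liam eliminated.
Round 3: Ivy 17, Tomás 13, Rosa 20. Tomás eliminated.
Round 4: Ivy 17, Rosa 33. Rosa has a majority (≥26).

Rosa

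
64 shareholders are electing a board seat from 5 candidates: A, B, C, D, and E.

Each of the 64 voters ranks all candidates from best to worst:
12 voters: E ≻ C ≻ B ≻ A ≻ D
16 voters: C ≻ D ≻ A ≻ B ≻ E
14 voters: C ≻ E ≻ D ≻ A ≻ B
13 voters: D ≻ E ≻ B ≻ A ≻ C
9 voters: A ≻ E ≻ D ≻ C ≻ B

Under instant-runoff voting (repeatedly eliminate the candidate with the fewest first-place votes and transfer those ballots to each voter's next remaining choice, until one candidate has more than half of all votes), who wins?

E

Round 1: A 9, B 0, C 30, D 13, E 12. B eliminated.
Round 2: A 9, C 30, D 13, E 12. A eliminated.
Round 3: C 30, D 13, E 21. D eliminated.
Round 4: C 30, E 34. E has a majority (≥33).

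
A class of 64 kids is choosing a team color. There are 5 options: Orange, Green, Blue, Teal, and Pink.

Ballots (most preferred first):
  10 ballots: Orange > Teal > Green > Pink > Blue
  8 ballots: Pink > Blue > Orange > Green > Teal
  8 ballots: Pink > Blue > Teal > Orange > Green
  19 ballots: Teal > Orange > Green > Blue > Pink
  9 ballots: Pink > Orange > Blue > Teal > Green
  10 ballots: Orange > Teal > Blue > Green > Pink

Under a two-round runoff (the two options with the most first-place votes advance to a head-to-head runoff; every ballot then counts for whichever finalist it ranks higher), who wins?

Orange

Round 1 first-place votes: Orange 20, Green 0, Blue 0, Teal 19, Pink 25. Pink and Orange advance.
Runoff: Pink is ranked above Orange on 25 ballots, Orange above Pink on 39.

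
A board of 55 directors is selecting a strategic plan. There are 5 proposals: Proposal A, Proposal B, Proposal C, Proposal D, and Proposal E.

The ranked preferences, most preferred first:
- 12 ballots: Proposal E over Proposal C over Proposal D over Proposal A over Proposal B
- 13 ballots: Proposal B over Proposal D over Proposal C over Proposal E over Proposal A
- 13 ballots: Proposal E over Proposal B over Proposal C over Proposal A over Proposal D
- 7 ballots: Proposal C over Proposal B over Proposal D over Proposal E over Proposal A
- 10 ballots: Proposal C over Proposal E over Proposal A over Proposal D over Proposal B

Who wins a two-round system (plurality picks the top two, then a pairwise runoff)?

Proposal C

Round 1 first-place votes: Proposal A 0, Proposal B 13, Proposal C 17, Proposal D 0, Proposal E 25. Proposal E and Proposal C advance.
Runoff: Proposal E is ranked above Proposal C on 25 ballots, Proposal C above Proposal E on 30.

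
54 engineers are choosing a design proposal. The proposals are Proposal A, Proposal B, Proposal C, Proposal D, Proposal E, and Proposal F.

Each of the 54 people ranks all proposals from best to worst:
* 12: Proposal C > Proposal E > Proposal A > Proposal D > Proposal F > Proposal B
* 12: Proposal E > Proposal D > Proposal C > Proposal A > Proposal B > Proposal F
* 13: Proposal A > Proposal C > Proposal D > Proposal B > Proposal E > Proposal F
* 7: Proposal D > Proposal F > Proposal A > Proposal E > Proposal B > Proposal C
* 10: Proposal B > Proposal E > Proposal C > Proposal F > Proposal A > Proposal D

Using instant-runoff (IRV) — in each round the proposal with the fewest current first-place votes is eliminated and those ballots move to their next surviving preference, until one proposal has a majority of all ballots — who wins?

Round 1: Proposal A 13, Proposal B 10, Proposal C 12, Proposal D 7, Proposal E 12, Proposal F 0. Proposal F eliminated.
Round 2: Proposal A 13, Proposal B 10, Proposal C 12, Proposal D 7, Proposal E 12. Proposal D eliminated.
Round 3: Proposal A 20, Proposal B 10, Proposal C 12, Proposal E 12. Proposal B eliminated.
Round 4: Proposal A 20, Proposal C 12, Proposal E 22. Proposal C eliminated.
Round 5: Proposal A 20, Proposal E 34. Proposal E has a majority (≥28).

Proposal E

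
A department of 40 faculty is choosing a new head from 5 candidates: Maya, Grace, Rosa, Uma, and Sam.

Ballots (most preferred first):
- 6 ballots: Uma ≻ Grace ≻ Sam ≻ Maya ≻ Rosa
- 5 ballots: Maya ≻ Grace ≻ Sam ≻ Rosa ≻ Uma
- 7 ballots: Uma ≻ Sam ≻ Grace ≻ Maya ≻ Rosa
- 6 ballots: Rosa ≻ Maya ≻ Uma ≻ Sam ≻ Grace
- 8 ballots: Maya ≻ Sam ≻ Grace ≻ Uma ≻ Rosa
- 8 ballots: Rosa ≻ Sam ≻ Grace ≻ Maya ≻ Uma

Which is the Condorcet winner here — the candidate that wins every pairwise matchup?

Sam vs Maya: 21–19
Sam vs Grace: 29–11
Sam vs Rosa: 26–14
Sam vs Uma: 21–19
Sam beats every other candidate.

Sam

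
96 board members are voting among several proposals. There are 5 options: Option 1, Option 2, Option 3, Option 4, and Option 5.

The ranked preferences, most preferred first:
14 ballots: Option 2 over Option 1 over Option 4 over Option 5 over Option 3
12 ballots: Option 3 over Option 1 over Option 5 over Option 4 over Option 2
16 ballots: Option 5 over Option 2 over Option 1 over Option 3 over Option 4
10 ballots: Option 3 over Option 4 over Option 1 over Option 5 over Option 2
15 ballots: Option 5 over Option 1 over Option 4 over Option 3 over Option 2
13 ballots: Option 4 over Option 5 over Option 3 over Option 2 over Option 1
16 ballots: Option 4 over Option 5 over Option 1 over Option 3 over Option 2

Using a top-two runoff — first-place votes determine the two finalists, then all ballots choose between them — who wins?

Option 4

Round 1 first-place votes: Option 1 0, Option 2 14, Option 3 22, Option 4 29, Option 5 31. Option 5 and Option 4 advance.
Runoff: Option 5 is ranked above Option 4 on 43 ballots, Option 4 above Option 5 on 53.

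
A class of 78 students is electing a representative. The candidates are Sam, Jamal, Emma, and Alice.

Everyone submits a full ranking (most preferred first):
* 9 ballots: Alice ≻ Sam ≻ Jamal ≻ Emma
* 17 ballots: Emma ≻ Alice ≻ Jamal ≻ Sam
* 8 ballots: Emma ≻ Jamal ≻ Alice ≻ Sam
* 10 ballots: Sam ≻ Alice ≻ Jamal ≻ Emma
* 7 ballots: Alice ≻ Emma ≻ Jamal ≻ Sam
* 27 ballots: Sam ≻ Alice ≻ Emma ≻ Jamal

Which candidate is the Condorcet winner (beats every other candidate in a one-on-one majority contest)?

Alice

Alice vs Sam: 41–37
Alice vs Jamal: 70–8
Alice vs Emma: 53–25
Alice beats every other candidate.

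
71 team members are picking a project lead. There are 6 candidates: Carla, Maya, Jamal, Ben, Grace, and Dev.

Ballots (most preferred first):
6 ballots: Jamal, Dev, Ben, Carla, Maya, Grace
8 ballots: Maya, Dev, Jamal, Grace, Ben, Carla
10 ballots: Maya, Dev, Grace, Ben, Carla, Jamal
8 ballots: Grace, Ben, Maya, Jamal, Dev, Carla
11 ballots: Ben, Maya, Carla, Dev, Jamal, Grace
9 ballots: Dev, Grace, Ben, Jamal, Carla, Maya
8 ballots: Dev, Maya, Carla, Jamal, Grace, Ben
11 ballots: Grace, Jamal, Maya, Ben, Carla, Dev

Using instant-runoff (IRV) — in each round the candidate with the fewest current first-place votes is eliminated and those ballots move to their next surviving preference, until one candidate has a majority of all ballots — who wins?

Round 1: Carla 0, Maya 18, Jamal 6, Ben 11, Grace 19, Dev 17. Carla eliminated.
Round 2: Maya 18, Jamal 6, Ben 11, Grace 19, Dev 17. Jamal eliminated.
Round 3: Maya 18, Ben 11, Grace 19, Dev 23. Ben eliminated.
Round 4: Maya 29, Grace 19, Dev 23. Grace eliminated.
Round 5: Maya 48, Dev 23. Maya has a majority (≥36).

Maya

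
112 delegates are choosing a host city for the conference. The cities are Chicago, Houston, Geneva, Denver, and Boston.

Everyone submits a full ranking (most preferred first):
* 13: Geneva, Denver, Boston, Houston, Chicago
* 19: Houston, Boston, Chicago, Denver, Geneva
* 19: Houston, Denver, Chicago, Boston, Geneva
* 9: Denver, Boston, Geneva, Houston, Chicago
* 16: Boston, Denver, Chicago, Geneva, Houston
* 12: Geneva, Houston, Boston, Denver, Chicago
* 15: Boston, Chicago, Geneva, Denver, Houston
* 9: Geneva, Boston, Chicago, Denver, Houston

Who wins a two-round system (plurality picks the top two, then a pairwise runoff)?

Round 1 first-place votes: Chicago 0, Houston 38, Geneva 34, Denver 9, Boston 31. Houston and Geneva advance.
Runoff: Houston is ranked above Geneva on 38 ballots, Geneva above Houston on 74.

Geneva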